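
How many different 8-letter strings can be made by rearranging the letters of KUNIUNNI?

1680

Letter multiplicities in KUNIUNNI: I×2, K×1, N×3, U×2.
Dividing 8! = 40320 by 3!·2!·2! = 24 for the repeated letters gives 1680.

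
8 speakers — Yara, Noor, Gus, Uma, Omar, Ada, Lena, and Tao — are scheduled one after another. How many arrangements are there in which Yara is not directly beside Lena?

There are 8! = 40320 arrangements in all. If Yara and Lena are adjacent, merging them into one block gives 2·(7)! = 10080 arrangements.
Complementary counting: 40320 − 10080 = 30240.

30240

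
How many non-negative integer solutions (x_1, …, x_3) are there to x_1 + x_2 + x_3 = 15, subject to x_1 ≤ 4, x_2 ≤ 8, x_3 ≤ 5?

By stars and bars, unrestricted non-negative solutions to x_1+…+x_3 = 15 number C(15+2,2) = 136.
Subtract solutions that violate a single cap (substitute x_i' = x_i − (cap_i+1)): x_1 ≥ 5 gives C(12,2) = 66; x_2 ≥ 9 gives C(8,2) = 28; x_3 ≥ 6 gives C(11,2) = 55. Together 149.
Add back pairs where two caps are both exceeded: 3 + 15 + 1 = 19.
By inclusion–exclusion the count is 136 − 149 + 19 = 6.

6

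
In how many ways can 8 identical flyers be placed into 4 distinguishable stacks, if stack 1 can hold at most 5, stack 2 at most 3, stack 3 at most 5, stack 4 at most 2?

By stars and bars, unrestricted non-negative solutions to x_1+…+x_4 = 8 number C(8+3,3) = 165.
Subtract solutions that violate a single cap (substitute x_i' = x_i − (cap_i+1)): x_1 ≥ 6 gives C(5,3) = 10; x_2 ≥ 4 gives C(7,3) = 35; x_3 ≥ 6 gives C(5,3) = 10; x_4 ≥ 3 gives C(8,3) = 56. Together 111.
Add back pairs where two caps are both exceeded: 0 + 0 + 0 + 0 + 4 + 0 = 4.
By inclusion–exclusion the count is 165 − 111 + 4 = 58.

58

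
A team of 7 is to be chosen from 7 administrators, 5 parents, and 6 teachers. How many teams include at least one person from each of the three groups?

Total 7-person selections from all 18: C(18,7) = 31824.
Subtract selections that omit an entire group: no administrators → C(11,7) = 330; no parents → C(13,7) = 1716; no teachers → C(12,7) = 792.
Add back selections omitting two groups (i.e. drawn from a single group): C(7,7) + C(5,7) + C(6,7) = 1.
By inclusion–exclusion: 31824 − 2838 + 1 = 28987.

28987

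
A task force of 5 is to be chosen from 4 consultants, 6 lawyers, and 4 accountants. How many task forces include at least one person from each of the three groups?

1448

Unrestricted: C(14,5) = 2002 ways to pick any 5 of the 14.
Subtract selections that omit an entire group: no consultants → C(10,5) = 252; no lawyers → C(8,5) = 56; no accountants → C(10,5) = 252.
Add back selections omitting two groups (i.e. drawn from a single group): C(4,5) + C(6,5) + C(4,5) = 6.
By inclusion–exclusion: 2002 − 560 + 6 = 1448.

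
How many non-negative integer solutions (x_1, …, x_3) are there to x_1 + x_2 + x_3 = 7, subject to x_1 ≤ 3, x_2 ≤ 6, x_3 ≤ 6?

By stars and bars, unrestricted non-negative solutions to x_1+…+x_3 = 7 number C(7+2,2) = 36.
Subtract solutions that violate a single cap (substitute x_i' = x_i − (cap_i+1)): x_1 ≥ 4 gives C(5,2) = 10; x_2 ≥ 7 gives C(2,2) = 1; x_3 ≥ 7 gives C(2,2) = 1. Together 12.
No two caps can be exceeded simultaneously, so the pair terms are all 0.
By inclusion–exclusion the count is 36 − 12 + 0 = 24.

24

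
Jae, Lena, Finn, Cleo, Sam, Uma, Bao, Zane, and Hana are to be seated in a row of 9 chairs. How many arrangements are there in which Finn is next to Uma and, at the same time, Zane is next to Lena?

Treat {Finn,Uma} as one block (2 orders) and {Zane,Lena} as another (2 orders).
That leaves 7 units to arrange: 2 × 2 × 7! = 4 × 5040 = 20160.

20160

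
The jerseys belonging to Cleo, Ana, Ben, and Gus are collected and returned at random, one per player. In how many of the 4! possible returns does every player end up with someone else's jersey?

9

Let Aᵢ be the assignments in which player i gets their old jersey. We want the size of the complement of A₁∪…∪A_4.
By inclusion–exclusion this is Σ_{j=0}^{4} (−1)^j C(4,j)·(4−j)!.
Computing: 24 − 24 + 12 − 4 + 1 = 9.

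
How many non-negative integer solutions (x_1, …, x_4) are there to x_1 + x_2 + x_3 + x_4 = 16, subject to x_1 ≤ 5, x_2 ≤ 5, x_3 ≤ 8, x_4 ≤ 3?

Without the upper bounds there are C(19,3) = 969 ways to split 16 among 4 variables.
Subtract solutions that violate a single cap (substitute x_i' = x_i − (cap_i+1)): x_1 ≥ 6 gives C(13,3) = 286; x_2 ≥ 6 gives C(13,3) = 286; x_3 ≥ 9 gives C(10,3) = 120; x_4 ≥ 4 gives C(15,3) = 455. Together 1147.
Add back pairs where two caps are both exceeded: 35 + 4 + 84 + 4 + 84 + 20 = 231.
Subtract triples: 0 + 1 + 0 + 0 = 1.
By inclusion–exclusion the count is 969 − 1147 + 231 − 1 = 52.

52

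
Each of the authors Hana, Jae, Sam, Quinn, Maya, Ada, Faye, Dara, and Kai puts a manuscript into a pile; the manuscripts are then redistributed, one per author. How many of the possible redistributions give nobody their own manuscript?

Let Aᵢ be the assignments in which author i gets their own manuscript. We want the size of the complement of A₁∪…∪A_9.
By inclusion–exclusion this is Σ_{j=0}^{9} (−1)^j C(9,j)·(9−j)!.
Computing: 362880 − 362880 + 181440 − 60480 + 15120 − 3024 + 504 − 72 + 9 − 1 = 133496.

133496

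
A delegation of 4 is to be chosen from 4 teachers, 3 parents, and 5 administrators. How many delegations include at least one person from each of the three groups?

270

Unrestricted: C(12,4) = 495 ways to pick any 4 of the 12.
Selections missing a whole group: no teachers → C(8,4) = 70; no parents → C(9,4) = 126; no administrators → C(7,4) = 35.
Add back selections omitting two groups (i.e. drawn from a single group): C(4,4) + C(3,4) + C(5,4) = 6.
By inclusion–exclusion: 495 − 231 + 6 = 270.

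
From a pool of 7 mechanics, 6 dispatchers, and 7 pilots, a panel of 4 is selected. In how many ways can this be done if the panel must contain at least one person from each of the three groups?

Unrestricted: C(20,4) = 4845 ways to pick any 4 of the 20.
Subtract selections that omit an entire group: no mechanics → C(13,4) = 715; no dispatchers → C(14,4) = 1001; no pilots → C(13,4) = 715.
Add back selections omitting two groups (i.e. drawn from a single group): C(7,4) + C(6,4) + C(7,4) = 85.
By inclusion–exclusion: 4845 − 2431 + 85 = 2499.

2499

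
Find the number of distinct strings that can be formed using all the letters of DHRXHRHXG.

15120

DHRXHRHXG has 9 letters with H appearing 3 times, R appearing twice, and X appearing twice.
So there are 9! / (3!·2!·2!) = 15120 distinguishable arrangements.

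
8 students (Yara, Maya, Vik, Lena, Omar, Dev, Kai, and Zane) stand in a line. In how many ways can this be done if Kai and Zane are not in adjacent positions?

30240

There are 8! = 40320 arrangements in all. If Kai and Zane are adjacent, merging them into one block gives 2·(7)! = 10080 arrangements.
Complementary counting: 40320 − 10080 = 30240.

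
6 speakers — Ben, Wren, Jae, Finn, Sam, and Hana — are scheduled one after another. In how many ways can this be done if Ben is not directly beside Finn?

480

There are 6! = 720 arrangements in all. If Ben and Finn are adjacent, merging them into one block gives 2·(5)! = 240 arrangements.
Complementary counting: 720 − 240 = 480.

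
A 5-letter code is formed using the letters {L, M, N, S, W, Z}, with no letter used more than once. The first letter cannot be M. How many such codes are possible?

The first letter has 6−1 = 5 choices (anything except M).
The remaining 4 letters are filled from the other 5 symbols without repetition: 5 × 4 × 3 × 2 = 120.
Total: 5 × 120 = 600.

600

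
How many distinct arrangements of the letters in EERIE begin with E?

12

Fix E in the first position and arrange the remaining 4 letters.
Those 4 letters have E appearing twice, giving (4)!/(2!) = 12.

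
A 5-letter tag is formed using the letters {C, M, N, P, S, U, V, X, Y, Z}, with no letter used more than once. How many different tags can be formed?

With no repetition, fill the 5 letters in order: 10 choices, then 9, down to 6.
10 × 9 × 8 × 7 × 6 = 30240.

30240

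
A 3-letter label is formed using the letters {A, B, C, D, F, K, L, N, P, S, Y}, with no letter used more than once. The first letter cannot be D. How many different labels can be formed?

The first letter has 11−1 = 10 choices (anything except D).
The remaining 2 letters are filled from the other 10 symbols without repetition: 10 × 9 = 90.
Total: 10 × 90 = 900.

900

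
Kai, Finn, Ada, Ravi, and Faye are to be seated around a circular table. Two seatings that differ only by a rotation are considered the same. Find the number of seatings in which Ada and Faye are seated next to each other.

12

Treat {Ada, Faye} as one unit (2 internal orders) and seat the resulting 4 units around the table: (3)! circular arrangements.
So 2 × (3)! = 2 × 6 = 12.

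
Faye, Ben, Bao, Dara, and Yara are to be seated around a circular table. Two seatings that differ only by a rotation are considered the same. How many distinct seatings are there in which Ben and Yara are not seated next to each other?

All circular seatings of 5 people number (4)! = 24.
Those with Ben next to Yara: fuse the pair into one unit and seat 4 units around a circle — 2·(3)! = 12.
Subtracting, 24 − 12 = 12.

12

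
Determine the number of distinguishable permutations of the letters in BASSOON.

BASSOON has 7 letters with O appearing twice and S appearing twice.
The number of distinct arrangements is 7!/(2!·2!) = 5040/4 = 1260.

1260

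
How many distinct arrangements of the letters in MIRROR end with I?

20

With the last slot taken by I, it remains to arrange the other 5 letters (MRROR).
Those 5 letters have R appearing 3 times, giving (5)!/(3!) = 20.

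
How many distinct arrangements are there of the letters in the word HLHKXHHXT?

The 9 letters of HLHKXHHXT have repeats: H appearing 4 times and X appearing twice.
The number of distinct arrangements is 9!/(4!·2!) = 362880/48 = 7560.

7560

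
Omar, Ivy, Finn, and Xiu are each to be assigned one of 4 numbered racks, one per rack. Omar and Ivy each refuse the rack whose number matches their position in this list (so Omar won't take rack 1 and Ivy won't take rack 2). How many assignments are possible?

14

Let Aᵢ (for i ∈ {1, 2}) be the placements that put person i in their forbidden rack. Any j of these fix j positions, leaving (4−j)! ways to fill the rest, and there are C(2,j) ways to pick which j.
By inclusion–exclusion, the number of valid placements is Σ_{j=0}^{2} (−1)^j C(2,j)·(4−j)!.
Computing: 24 − 12 + 2 = 14.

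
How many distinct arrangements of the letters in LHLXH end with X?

6

With the last slot taken by X, it remains to arrange the other 4 letters (LHLH).
Those 4 letters have H appearing twice and L appearing twice, giving (4)!/(2!·2!) = 6.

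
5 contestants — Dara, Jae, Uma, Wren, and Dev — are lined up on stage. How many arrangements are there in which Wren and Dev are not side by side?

There are 5! = 120 arrangements in all. If Wren and Dev are adjacent, merging them into one block gives 2·(4)! = 48 arrangements.
Complementary counting: 120 − 48 = 72.

72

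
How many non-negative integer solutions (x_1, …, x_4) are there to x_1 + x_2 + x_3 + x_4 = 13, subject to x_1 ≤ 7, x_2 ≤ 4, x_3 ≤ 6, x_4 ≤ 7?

205

Without the upper bounds there are C(16,3) = 560 ways to split 13 among 4 variables.
Subtract solutions that violate a single cap (substitute x_i' = x_i − (cap_i+1)): x_1 ≥ 8 gives C(8,3) = 56; x_2 ≥ 5 gives C(11,3) = 165; x_3 ≥ 7 gives C(9,3) = 84; x_4 ≥ 8 gives C(8,3) = 56. Together 361.
Add back pairs where two caps are both exceeded: 1 + 0 + 0 + 4 + 1 + 0 = 6.
By inclusion–exclusion the count is 560 − 361 + 6 = 205.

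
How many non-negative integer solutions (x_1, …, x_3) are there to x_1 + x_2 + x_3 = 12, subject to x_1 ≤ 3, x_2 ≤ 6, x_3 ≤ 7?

14

By stars and bars, unrestricted non-negative solutions to x_1+…+x_3 = 12 number C(12+2,2) = 91.
Subtract solutions that violate a single cap (substitute x_i' = x_i − (cap_i+1)): x_1 ≥ 4 gives C(10,2) = 45; x_2 ≥ 7 gives C(7,2) = 21; x_3 ≥ 8 gives C(6,2) = 15. Together 81.
Add back pairs where two caps are both exceeded: 3 + 1 + 0 = 4.
By inclusion–exclusion the count is 91 − 81 + 4 = 14.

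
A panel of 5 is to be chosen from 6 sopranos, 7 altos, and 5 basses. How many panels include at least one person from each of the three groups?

6055

Unrestricted: C(18,5) = 8568 ways to pick any 5 of the 18.
Subtract selections that omit an entire group: no sopranos → C(12,5) = 792; no altos → C(11,5) = 462; no basses → C(13,5) = 1287.
Add back selections omitting two groups (i.e. drawn from a single group): C(6,5) + C(7,5) + C(5,5) = 28.
By inclusion–exclusion: 8568 − 2541 + 28 = 6055.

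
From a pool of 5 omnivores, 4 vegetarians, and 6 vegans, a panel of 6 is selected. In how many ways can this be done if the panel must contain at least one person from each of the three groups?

4250

Total 6-person selections from all 15: C(15,6) = 5005.
Subtract selections that omit an entire group: no omnivores → C(10,6) = 210; no vegetarians → C(11,6) = 462; no vegans → C(9,6) = 84.
Add back selections omitting two groups (i.e. drawn from a single group): C(5,6) + C(4,6) + C(6,6) = 1.
By inclusion–exclusion: 5005 − 756 + 1 = 4250.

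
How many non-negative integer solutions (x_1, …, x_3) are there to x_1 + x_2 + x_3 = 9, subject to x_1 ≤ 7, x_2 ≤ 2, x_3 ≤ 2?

By stars and bars, unrestricted non-negative solutions to x_1+…+x_3 = 9 number C(9+2,2) = 55.
Subtract solutions that violate a single cap (substitute x_i' = x_i − (cap_i+1)): x_1 ≥ 8 gives C(3,2) = 3; x_2 ≥ 3 gives C(8,2) = 28; x_3 ≥ 3 gives C(8,2) = 28. Together 59.
Add back pairs where two caps are both exceeded: 0 + 0 + 10 = 10.
By inclusion–exclusion the count is 55 − 59 + 10 = 6.

6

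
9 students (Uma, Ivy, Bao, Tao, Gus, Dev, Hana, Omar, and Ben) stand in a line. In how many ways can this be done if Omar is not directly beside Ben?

Of the 9! = 362880 arrangements, those with Omar and Ben adjacent number 2 × 8! = 80640 (treat the pair as a block with 2 internal orders).
So 362880 − 80640 = 282240 arrangements keep them apart.

282240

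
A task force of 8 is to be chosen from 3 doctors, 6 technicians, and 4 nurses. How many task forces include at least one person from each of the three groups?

Total 8-person selections from all 13: C(13,8) = 1287.
Selections missing a whole group: no doctors → C(10,8) = 45; no technicians → C(7,8) = 0; no nurses → C(9,8) = 9.
Add back selections omitting two groups (i.e. drawn from a single group): C(3,8) + C(6,8) + C(4,8) = 0.
By inclusion–exclusion: 1287 − 54 + 0 = 1233.

1233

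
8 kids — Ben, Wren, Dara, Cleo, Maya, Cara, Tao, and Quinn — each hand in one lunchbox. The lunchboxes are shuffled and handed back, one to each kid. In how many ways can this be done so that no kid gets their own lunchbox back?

Let Aᵢ be the assignments in which kid i gets their own lunchbox. We want the size of the complement of A₁∪…∪A_8.
By inclusion–exclusion this is Σ_{j=0}^{8} (−1)^j C(8,j)·(8−j)!.
Computing: 40320 − 40320 + 20160 − 6720 + 1680 − 336 + 56 − 8 + 1 = 14833.

14833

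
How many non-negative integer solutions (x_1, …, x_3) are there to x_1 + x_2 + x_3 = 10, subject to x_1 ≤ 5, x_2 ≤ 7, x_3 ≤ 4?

By stars and bars, unrestricted non-negative solutions to x_1+…+x_3 = 10 number C(10+2,2) = 66.
Subtract solutions that violate a single cap (substitute x_i' = x_i − (cap_i+1)): x_1 ≥ 6 gives C(6,2) = 15; x_2 ≥ 8 gives C(4,2) = 6; x_3 ≥ 5 gives C(7,2) = 21. Together 42.
No two caps can be exceeded simultaneously, so the pair terms are all 0.
By inclusion–exclusion the count is 66 − 42 + 0 = 24.

24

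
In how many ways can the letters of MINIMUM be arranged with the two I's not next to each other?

There are 7!/(3!·2!) = 420 arrangements of MINIMUM in total.
Arrangements with the I's together: treat II as one letter, giving (6)!/(3!) = 120.
Hence 420 − 120 = 300.

300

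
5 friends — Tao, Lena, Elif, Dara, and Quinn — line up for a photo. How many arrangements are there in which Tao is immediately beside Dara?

Glue Tao and Dara into one block (2 internal orders), leaving 4 units to arrange in a row.
So the count is 2·(4)! = 48.

48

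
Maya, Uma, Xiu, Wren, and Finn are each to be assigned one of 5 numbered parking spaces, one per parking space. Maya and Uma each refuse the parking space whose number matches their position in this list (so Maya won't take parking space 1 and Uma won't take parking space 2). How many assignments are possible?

Let Aᵢ (for i ∈ {1, 2}) be the placements that put person i in their forbidden parking space. Any j of these fix j positions, leaving (5−j)! ways to fill the rest, and there are C(2,j) ways to pick which j.
By inclusion–exclusion, the number of valid placements is Σ_{j=0}^{2} (−1)^j C(2,j)·(5−j)!.
Computing: 120 − 48 + 6 = 78.

78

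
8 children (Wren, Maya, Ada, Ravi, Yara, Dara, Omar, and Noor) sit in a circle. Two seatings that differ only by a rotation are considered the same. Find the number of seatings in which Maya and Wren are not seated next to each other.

Without the restriction there are (7)! = 5040 seatings.
Those with Maya next to Wren: fuse the pair into one unit and seat 7 units around a circle — 2·(6)! = 1440.
Subtracting, 5040 − 1440 = 3600.

3600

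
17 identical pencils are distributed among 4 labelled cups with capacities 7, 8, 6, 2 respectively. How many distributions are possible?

64

Without the upper bounds there are C(20,3) = 1140 ways to split 17 among 4 cups.
Subtract solutions that violate a single cap (substitute x_i' = x_i − (cap_i+1)): x_1 ≥ 8 gives C(12,3) = 220; x_2 ≥ 9 gives C(11,3) = 165; x_3 ≥ 7 gives C(13,3) = 286; x_4 ≥ 3 gives C(17,3) = 680. Together 1351.
Add back pairs where two caps are both exceeded: 1 + 10 + 84 + 4 + 56 + 120 = 275.
By inclusion–exclusion the count is 1140 − 1351 + 275 = 64.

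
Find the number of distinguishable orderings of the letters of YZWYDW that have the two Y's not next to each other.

120

There are 6!/(2!·2!) = 180 arrangements of YZWYDW in total.
Arrangements with the Y's together: treat YY as one letter, giving (5)!/(2!) = 60.
Subtracting, 180 − 60 = 120 arrangements keep the Y's apart.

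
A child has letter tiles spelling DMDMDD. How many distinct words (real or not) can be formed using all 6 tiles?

15

The 6 letters of DMDMDD have repeats: D appearing 4 times and M appearing twice.
The number of distinct arrangements is 6!/(4!·2!) = 720/48 = 15.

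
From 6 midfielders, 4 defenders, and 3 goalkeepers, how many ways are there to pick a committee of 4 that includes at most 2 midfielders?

Split by how many midfielders are chosen (0 through 2).
Sum: C(6,0)·C(7,4) + C(6,1)·C(7,3) + C(6,2)·C(7,2) = 35 + 210 + 315 = 560.

560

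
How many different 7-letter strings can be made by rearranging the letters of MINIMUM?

420

Letter multiplicities in MINIMUM: I×2, M×3, N×1, U×1.
The number of distinct arrangements is 7!/(3!·2!) = 5040/12 = 420.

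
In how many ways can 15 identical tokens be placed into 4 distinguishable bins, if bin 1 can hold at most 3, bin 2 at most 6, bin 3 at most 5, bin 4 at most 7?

By stars and bars, unrestricted non-negative solutions to x_1+…+x_4 = 15 number C(15+3,3) = 816.
Subtract solutions that violate a single cap (substitute x_i' = x_i − (cap_i+1)): x_1 ≥ 4 gives C(14,3) = 364; x_2 ≥ 7 gives C(11,3) = 165; x_3 ≥ 6 gives C(12,3) = 220; x_4 ≥ 8 gives C(10,3) = 120. Together 869.
Add back pairs where two caps are both exceeded: 35 + 56 + 20 + 10 + 1 + 4 = 126.
By inclusion–exclusion the count is 816 − 869 + 126 = 73.

73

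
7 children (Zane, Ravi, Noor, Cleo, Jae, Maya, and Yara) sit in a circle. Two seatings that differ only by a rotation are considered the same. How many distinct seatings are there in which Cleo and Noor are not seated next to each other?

All circular seatings of 7 people number (6)! = 720.
Seatings with Cleo beside Noor: treat them as a block with 2 internal orders, giving 2 × (5)! = 240.
Subtracting, 720 − 240 = 480.

480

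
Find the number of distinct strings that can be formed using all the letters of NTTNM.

30

The 5 letters of NTTNM have repeats: N appearing twice and T appearing twice.
The number of distinct arrangements is 5!/(2!·2!) = 120/4 = 30.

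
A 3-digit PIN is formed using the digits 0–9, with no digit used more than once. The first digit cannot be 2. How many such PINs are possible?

648

The first digit has 10−1 = 9 choices (anything except 2).
The remaining 2 digits are filled from the other 9 symbols without repetition: 9 × 8 = 72.
Total: 9 × 72 = 648.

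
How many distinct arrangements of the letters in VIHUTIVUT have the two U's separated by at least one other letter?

There are 9!/(2!·2!·2!·2!) = 22680 arrangements of VIHUTIVUT in total.
If the two U's are adjacent, glue them into one block, leaving 8 items to arrange: (8)!/(2!·2!·2!) = 5040 ways.
Subtracting, 22680 − 5040 = 17640 arrangements keep the U's apart.

17640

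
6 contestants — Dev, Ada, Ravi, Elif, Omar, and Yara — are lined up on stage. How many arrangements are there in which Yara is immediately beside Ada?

240

Place the 4 others and the Yara-Ada pair as 5 objects in a line; the pair has 2 internal arrangements.
That gives 2 × 5! = 2 × 120 = 240.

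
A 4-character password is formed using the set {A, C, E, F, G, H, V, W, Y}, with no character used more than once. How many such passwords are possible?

This is a permutation of 4 out of 9: P(9,4) = 9!/5!.
That product is 9 × 8 × 7 × 6 = 3024.

3024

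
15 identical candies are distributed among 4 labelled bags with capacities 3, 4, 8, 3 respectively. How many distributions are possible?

Ignoring the caps, the number of non-negative solutions to x_1+…+x_4 = 15 is C(18,3) = 816.
Subtract solutions that violate a single cap (substitute x_i' = x_i − (cap_i+1)): x_1 ≥ 4 gives C(14,3) = 364; x_2 ≥ 5 gives C(13,3) = 286; x_3 ≥ 9 gives C(9,3) = 84; x_4 ≥ 4 gives C(14,3) = 364. Together 1098.
Add back pairs where two caps are both exceeded: 84 + 10 + 120 + 4 + 84 + 10 = 312.
Subtract triples: 0 + 10 + 0 + 0 = 10.
By inclusion–exclusion the count is 816 − 1098 + 312 − 10 = 20.

20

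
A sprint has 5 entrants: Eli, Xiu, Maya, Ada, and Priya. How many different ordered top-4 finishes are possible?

120

There are 5 choices for 1st place, 4 for 2nd, and so on down to 2 for position 4.
That gives 5 × 4 × 3 × 2 = 120.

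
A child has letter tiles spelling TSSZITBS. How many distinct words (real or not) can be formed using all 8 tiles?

3360

TSSZITBS has 8 letters with S appearing 3 times and T appearing twice.
The number of distinct arrangements is 8!/(3!·2!) = 40320/12 = 3360.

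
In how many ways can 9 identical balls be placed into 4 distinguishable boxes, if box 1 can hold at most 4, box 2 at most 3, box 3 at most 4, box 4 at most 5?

Without the upper bounds there are C(12,3) = 220 ways to split 9 among 4 boxes.
Subtract solutions that violate a single cap (substitute x_i' = x_i − (cap_i+1)): x_1 ≥ 5 gives C(7,3) = 35; x_2 ≥ 4 gives C(8,3) = 56; x_3 ≥ 5 gives C(7,3) = 35; x_4 ≥ 6 gives C(6,3) = 20. Together 146.
Add back pairs where two caps are both exceeded: 1 + 0 + 0 + 1 + 0 + 0 = 2.
By inclusion–exclusion the count is 220 − 146 + 2 = 76.

76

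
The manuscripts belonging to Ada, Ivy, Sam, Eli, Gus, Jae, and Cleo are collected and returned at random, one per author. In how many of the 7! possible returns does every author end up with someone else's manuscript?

Let Aᵢ be the assignments in which author i gets their own manuscript. We want the size of the complement of A₁∪…∪A_7.
By inclusion–exclusion this is Σ_{j=0}^{7} (−1)^j C(7,j)·(7−j)!.
Computing: 5040 − 5040 + 2520 − 840 + 210 − 42 + 7 − 1 = 1854.

1854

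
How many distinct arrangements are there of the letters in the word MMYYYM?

20

The 6 letters of MMYYYM have repeats: M appearing 3 times and Y appearing 3 times.
The number of distinct arrangements is 6!/(3!·3!) = 720/36 = 20.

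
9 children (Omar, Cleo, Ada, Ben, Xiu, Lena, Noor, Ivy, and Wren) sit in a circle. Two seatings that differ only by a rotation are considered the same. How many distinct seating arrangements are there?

Seat Omar anywhere (absorbing the rotational symmetry), then permute the other 8: (8)! = 40320.

40320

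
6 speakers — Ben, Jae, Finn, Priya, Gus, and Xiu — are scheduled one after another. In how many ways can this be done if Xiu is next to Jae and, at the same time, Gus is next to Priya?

96

Treat {Xiu,Jae} as one block (2 orders) and {Gus,Priya} as another (2 orders).
That leaves 4 units to arrange: 2 × 2 × 4! = 4 × 24 = 96.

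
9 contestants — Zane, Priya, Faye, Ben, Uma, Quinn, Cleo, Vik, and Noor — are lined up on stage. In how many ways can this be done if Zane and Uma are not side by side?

There are 9! = 362880 arrangements in all. If Zane and Uma are adjacent, merging them into one block gives 2·(8)! = 80640 arrangements.
Complementary counting: 362880 − 80640 = 282240.

282240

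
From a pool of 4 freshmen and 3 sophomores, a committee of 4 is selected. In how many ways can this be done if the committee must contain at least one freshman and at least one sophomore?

34

Unrestricted: C(7,4) = 35 ways to pick any 4 of the 7.
Selections missing a whole group: no freshmen → C(3,4) = 0; no sophomores → C(4,4) = 1.
Both groups omitted at once is impossible, so 35 − 1 = 34.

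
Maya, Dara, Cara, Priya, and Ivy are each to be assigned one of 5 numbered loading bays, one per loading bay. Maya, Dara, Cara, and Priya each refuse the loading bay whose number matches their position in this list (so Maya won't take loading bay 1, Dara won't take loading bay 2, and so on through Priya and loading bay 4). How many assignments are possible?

Let Aᵢ (for 1 ≤ i ≤ 4) be the placements that put person i in their forbidden loading bay. Any j of these fix j positions, leaving (5−j)! ways to fill the rest, and there are C(4,j) ways to pick which j.
By inclusion–exclusion, the number of valid placements is Σ_{j=0}^{4} (−1)^j C(4,j)·(5−j)!.
Computing: 120 − 96 + 36 − 8 + 1 = 53.

53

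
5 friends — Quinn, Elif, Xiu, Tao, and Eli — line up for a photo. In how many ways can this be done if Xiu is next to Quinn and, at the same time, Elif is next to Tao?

24

Treat {Xiu,Quinn} as one block (2 orders) and {Elif,Tao} as another (2 orders).
That leaves 3 units to arrange: 2 × 2 × 3! = 4 × 6 = 24.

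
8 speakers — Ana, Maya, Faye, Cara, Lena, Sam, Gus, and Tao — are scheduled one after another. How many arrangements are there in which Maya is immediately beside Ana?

Place the 6 others and the Maya-Ana pair as 7 objects in a line; the pair has 2 internal arrangements.
That gives 2 × 7! = 2 × 5040 = 10080.

10080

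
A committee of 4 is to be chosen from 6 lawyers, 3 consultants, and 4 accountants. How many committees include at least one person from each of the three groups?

360

Total 4-person selections from all 13: C(13,4) = 715.
Selections missing a whole group: no lawyers → C(7,4) = 35; no consultants → C(10,4) = 210; no accountants → C(9,4) = 126.
Add back selections omitting two groups (i.e. drawn from a single group): C(6,4) + C(3,4) + C(4,4) = 16.
By inclusion–exclusion: 715 − 371 + 16 = 360.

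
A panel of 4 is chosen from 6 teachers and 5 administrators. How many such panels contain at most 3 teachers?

315

Split by how many teachers are chosen (0 through 3).
Sum: C(6,0)·C(5,4) + C(6,1)·C(5,3) + C(6,2)·C(5,2) + C(6,3)·C(5,1) = 5 + 60 + 150 + 100 = 315.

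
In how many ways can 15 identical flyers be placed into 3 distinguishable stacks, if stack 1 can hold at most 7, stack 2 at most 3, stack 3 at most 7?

Ignoring the caps, the number of non-negative solutions to x_1+…+x_3 = 15 is C(17,2) = 136.
Subtract solutions that violate a single cap (substitute x_i' = x_i − (cap_i+1)): x_1 ≥ 8 gives C(9,2) = 36; x_2 ≥ 4 gives C(13,2) = 78; x_3 ≥ 8 gives C(9,2) = 36. Together 150.
Add back pairs where two caps are both exceeded: 10 + 0 + 10 = 20.
By inclusion–exclusion the count is 136 − 150 + 20 = 6.

6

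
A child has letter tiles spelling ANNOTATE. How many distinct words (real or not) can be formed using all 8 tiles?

5040

Letter multiplicities in ANNOTATE: A×2, E×1, N×2, O×1, T×2.
The number of distinct arrangements is 8!/(2!·2!·2!) = 40320/8 = 5040.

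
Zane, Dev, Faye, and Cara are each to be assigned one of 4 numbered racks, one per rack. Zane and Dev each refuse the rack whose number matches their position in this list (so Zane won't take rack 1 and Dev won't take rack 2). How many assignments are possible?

14

Let Aᵢ (for i ∈ {1, 2}) be the placements that put person i in their forbidden rack. Any j of these fix j positions, leaving (4−j)! ways to fill the rest, and there are C(2,j) ways to pick which j.
By inclusion–exclusion, the number of valid placements is Σ_{j=0}^{2} (−1)^j C(2,j)·(4−j)!.
Computing: 24 − 12 + 2 = 14.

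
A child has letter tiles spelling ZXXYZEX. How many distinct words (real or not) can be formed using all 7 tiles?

The 7 letters of ZXXYZEX have repeats: X appearing 3 times and Z appearing twice.
Dividing 7! = 5040 by 3!·2! = 12 for the repeated letters gives 420.

420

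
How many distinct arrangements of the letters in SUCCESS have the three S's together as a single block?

60

Treat the 3 copies of S as a single block. The multiset to arrange is then {SSS, C, C, E, U}, 5 items in all.
That gives (5)!/(2!) = 60 arrangements.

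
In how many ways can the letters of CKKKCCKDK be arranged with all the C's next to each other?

Treat the 3 copies of C as a single block. The multiset to arrange is then {CCC, D, K, K, K, K, K}, 7 items in all.
That gives (7)!/(5!) = 42 arrangements.

42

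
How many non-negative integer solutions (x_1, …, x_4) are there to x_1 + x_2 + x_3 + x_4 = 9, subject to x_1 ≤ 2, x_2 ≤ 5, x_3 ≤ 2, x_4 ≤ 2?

10

Ignoring the caps, the number of non-negative solutions to x_1+…+x_4 = 9 is C(12,3) = 220.
Subtract solutions that violate a single cap (substitute x_i' = x_i − (cap_i+1)): x_1 ≥ 3 gives C(9,3) = 84; x_2 ≥ 6 gives C(6,3) = 20; x_3 ≥ 3 gives C(9,3) = 84; x_4 ≥ 3 gives C(9,3) = 84. Together 272.
Add back pairs where two caps are both exceeded: 1 + 20 + 20 + 1 + 1 + 20 = 63.
Subtract triples: 0 + 0 + 1 + 0 = 1.
By inclusion–exclusion the count is 220 − 272 + 63 − 1 = 10.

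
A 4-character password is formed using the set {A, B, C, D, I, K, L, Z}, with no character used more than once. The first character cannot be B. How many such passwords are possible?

The first character has 8−1 = 7 choices (anything except B).
The remaining 3 characters are filled from the other 7 symbols without repetition: 7 × 6 × 5 = 210.
Total: 7 × 210 = 1470.

1470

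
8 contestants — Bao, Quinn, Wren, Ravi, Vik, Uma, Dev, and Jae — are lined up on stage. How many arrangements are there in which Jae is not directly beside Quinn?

Of the 8! = 40320 arrangements, those with Jae and Quinn adjacent number 2 × 7! = 10080 (treat the pair as a block with 2 internal orders).
So 40320 − 10080 = 30240 arrangements keep them apart.

30240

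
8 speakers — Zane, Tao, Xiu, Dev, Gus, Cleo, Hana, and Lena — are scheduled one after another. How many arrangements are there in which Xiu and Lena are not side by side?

30240

Of the 8! = 40320 arrangements, those with Xiu and Lena adjacent number 2 × 7! = 10080 (treat the pair as a block with 2 internal orders).
So 40320 − 10080 = 30240 arrangements keep them apart.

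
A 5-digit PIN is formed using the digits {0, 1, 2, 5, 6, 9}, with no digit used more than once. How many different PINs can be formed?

This is a permutation of 5 out of 6: P(6,5) = 6!/1!.
That product is 6 × 5 × 4 × 3 × 2 = 720.

720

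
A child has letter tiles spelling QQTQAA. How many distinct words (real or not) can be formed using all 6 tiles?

The 6 letters of QQTQAA have repeats: A appearing twice and Q appearing 3 times.
Dividing 6! = 720 by 3!·2! = 12 for the repeated letters gives 60.

60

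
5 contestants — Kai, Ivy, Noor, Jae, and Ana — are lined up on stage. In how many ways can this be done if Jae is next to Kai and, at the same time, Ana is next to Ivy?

Treat {Jae,Kai} as one block (2 orders) and {Ana,Ivy} as another (2 orders).
That leaves 3 units to arrange: 2 × 2 × 3! = 4 × 6 = 24.

24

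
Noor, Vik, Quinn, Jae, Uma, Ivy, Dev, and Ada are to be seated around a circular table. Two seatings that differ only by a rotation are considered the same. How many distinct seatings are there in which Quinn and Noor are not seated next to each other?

Without the restriction there are (7)! = 5040 seatings.
Seatings with Quinn beside Noor: treat them as a block with 2 internal orders, giving 2 × (6)! = 1440.
Subtracting, 5040 − 1440 = 3600.

3600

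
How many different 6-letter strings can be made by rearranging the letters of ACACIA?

ACACIA has 6 letters with A appearing 3 times and C appearing twice.
Dividing 6! = 720 by 3!·2! = 12 for the repeated letters gives 60.

60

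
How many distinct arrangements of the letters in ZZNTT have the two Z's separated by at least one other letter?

There are 5!/(2!·2!) = 30 arrangements of ZZNTT in total.
If the two Z's are adjacent, glue them into one block, leaving 4 items to arrange: (4)!/(2!) = 12 ways.
Hence 30 − 12 = 18.

18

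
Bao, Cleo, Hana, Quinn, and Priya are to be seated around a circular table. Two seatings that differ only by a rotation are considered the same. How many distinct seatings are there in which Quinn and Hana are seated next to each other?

12

Treat {Quinn, Hana} as one unit (2 internal orders) and seat the resulting 4 units around the table: (3)! circular arrangements.
So 2 × (3)! = 2 × 6 = 12.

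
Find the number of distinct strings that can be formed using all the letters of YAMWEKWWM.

Letter multiplicities in YAMWEKWWM: A×1, E×1, K×1, M×2, W×3, Y×1.
The number of distinct arrangements is 9!/(3!·2!) = 362880/12 = 30240.

30240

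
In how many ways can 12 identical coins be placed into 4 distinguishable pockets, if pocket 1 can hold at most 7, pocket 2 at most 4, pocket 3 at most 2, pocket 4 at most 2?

By stars and bars, unrestricted non-negative solutions to x_1+…+x_4 = 12 number C(12+3,3) = 455.
Subtract solutions that violate a single cap (substitute x_i' = x_i − (cap_i+1)): x_1 ≥ 8 gives C(7,3) = 35; x_2 ≥ 5 gives C(10,3) = 120; x_3 ≥ 3 gives C(12,3) = 220; x_4 ≥ 3 gives C(12,3) = 220. Together 595.
Add back pairs where two caps are both exceeded: 0 + 4 + 4 + 35 + 35 + 84 = 162.
Subtract triples: 0 + 0 + 0 + 4 = 4.
By inclusion–exclusion the count is 455 − 595 + 162 − 4 = 18.

18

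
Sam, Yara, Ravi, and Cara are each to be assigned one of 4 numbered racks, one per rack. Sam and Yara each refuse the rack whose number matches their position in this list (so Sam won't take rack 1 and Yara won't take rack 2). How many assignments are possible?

Let Aᵢ (for i ∈ {1, 2}) be the placements that put person i in their forbidden rack. Any j of these fix j positions, leaving (4−j)! ways to fill the rest, and there are C(2,j) ways to pick which j.
By inclusion–exclusion, the number of valid placements is Σ_{j=0}^{2} (−1)^j C(2,j)·(4−j)!.
Computing: 24 − 12 + 2 = 14.

14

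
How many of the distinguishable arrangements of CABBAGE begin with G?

With the first slot taken by G, it remains to arrange the other 6 letters (CABBAE).
Those 6 letters have A appearing twice and B appearing twice, giving (6)!/(2!·2!) = 180.

180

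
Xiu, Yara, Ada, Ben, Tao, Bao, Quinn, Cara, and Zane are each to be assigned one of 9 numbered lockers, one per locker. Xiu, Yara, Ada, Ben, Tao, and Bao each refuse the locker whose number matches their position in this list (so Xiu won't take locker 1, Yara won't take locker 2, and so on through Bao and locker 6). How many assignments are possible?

183822

Let Aᵢ (for 1 ≤ i ≤ 6) be the placements that put person i in their forbidden locker. Any j of these fix j positions, leaving (9−j)! ways to fill the rest, and there are C(6,j) ways to pick which j.
By inclusion–exclusion, the number of valid placements is Σ_{j=0}^{6} (−1)^j C(6,j)·(9−j)!.
Computing: 362880 − 241920 + 75600 − 14400 + 1800 − 144 + 6 = 183822.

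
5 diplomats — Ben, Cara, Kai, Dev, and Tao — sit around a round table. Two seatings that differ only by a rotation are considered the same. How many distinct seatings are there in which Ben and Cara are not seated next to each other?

12

Without the restriction there are (4)! = 24 seatings.
Those with Ben next to Cara: fuse the pair into one unit and seat 4 units around a circle — 2·(3)! = 12.
Subtracting, 24 − 12 = 12.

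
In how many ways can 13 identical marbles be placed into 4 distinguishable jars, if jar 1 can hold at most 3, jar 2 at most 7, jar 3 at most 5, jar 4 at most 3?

48

Ignoring the caps, the number of non-negative solutions to x_1+…+x_4 = 13 is C(16,3) = 560.
Subtract solutions that violate a single cap (substitute x_i' = x_i − (cap_i+1)): x_1 ≥ 4 gives C(12,3) = 220; x_2 ≥ 8 gives C(8,3) = 56; x_3 ≥ 6 gives C(10,3) = 120; x_4 ≥ 4 gives C(12,3) = 220. Together 616.
Add back pairs where two caps are both exceeded: 4 + 20 + 56 + 0 + 4 + 20 = 104.
By inclusion–exclusion the count is 560 − 616 + 104 = 48.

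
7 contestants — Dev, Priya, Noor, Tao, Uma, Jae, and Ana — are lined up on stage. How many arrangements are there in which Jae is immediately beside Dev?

Treat {Jae, Dev} as a single unit. There are 6 units to order, and the pair itself can be ordered 2 ways.
So the count is 2·(6)! = 1440.

1440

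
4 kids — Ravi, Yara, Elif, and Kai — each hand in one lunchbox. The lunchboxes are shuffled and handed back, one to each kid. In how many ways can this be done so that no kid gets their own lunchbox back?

Count assignments avoiding every fixed point. For any j of the 4 kids fixed to their own lunchbox, the other 4−j can be arranged in (4−j)! ways.
By inclusion–exclusion this is Σ_{j=0}^{4} (−1)^j C(4,j)·(4−j)!.
Computing: 24 − 24 + 12 − 4 + 1 = 9.

9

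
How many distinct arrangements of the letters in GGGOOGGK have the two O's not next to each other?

Total arrangements of GGGOOGGK: 8!/(5!·2!) = 168.
Arrangements with the O's together: treat OO as one letter, giving (7)!/(5!) = 42.
Subtracting, 168 − 42 = 126 arrangements keep the O's apart.

126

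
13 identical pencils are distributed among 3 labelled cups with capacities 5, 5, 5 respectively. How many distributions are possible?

6

Without the upper bounds there are C(15,2) = 105 ways to split 13 among 3 cups.
Subtract solutions that violate a single cap (substitute x_i' = x_i − (cap_i+1)): x_1 ≥ 6 gives C(9,2) = 36; x_2 ≥ 6 gives C(9,2) = 36; x_3 ≥ 6 gives C(9,2) = 36. Together 108.
Add back pairs where two caps are both exceeded: 3 + 3 + 3 = 9.
By inclusion–exclusion the count is 105 − 108 + 9 = 6.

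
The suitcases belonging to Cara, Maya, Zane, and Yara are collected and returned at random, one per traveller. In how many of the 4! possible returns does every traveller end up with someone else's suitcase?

This is the derangement count D_4: permutations of 4 items with no fixed point.
By inclusion–exclusion this is Σ_{j=0}^{4} (−1)^j C(4,j)·(4−j)!.
Computing: 24 − 24 + 12 − 4 + 1 = 9.

9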